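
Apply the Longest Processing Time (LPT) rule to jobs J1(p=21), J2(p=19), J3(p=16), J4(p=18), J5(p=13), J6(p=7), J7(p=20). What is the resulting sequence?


LPT: sort by longest processing time first
  J1: p=21
  J7: p=20
  J2: p=19
  J4: p=18
  J3: p=16
  J5: p=13
  J6: p=7
Order: J1 → J7 → J2 → J4 → J3 → J5 → J6


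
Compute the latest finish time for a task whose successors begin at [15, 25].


LF = min of all successor start times
Successors start at: [15, 25]
LF = min(15, 25)
= 15


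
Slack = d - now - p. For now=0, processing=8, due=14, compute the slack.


Slack = due - current_time - processing
= 14 - 0 - 8
= 6


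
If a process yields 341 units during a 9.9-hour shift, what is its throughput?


Throughput = units / time
= 341 / 9.9
= 34.4 units/hour


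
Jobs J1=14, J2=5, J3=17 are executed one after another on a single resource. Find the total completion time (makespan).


Sequential makespan: sum all processing times
= 14 + 5 + 17
= 36 time units


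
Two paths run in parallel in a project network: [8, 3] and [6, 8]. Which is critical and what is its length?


Path A: 8 + 3 = 11
Path B: 6 + 8 = 14
Critical path = longest = max(11, 14)
= 14 (Path B)


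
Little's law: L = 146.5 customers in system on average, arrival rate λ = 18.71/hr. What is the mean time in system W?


Little's law: L = λW → W = L / λ
= 146.5 / 18.71
= 7.83 hours


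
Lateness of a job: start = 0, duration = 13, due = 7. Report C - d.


Completion = 0 + 13 = 13
Lateness = C - d = 13 - 7
= 6


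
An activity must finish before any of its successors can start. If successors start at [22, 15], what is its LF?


LF = min of all successor start times
Successors start at: [22, 15]
LF = min(22, 15)
= 15


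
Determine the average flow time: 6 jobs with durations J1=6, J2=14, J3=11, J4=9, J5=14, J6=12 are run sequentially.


Completion times:
  J1: completes at 6
  J2: completes at 20
  J3: completes at 31
  J4: completes at 40
  J5: completes at 54
  J6: completes at 66
Sum = 217
Average = 217/6
= 36.17


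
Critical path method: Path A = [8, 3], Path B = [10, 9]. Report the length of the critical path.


Path A: 8 + 3 = 11
Path B: 10 + 9 = 19
Critical path = longest = max(11, 19)
= 19 (Path B)


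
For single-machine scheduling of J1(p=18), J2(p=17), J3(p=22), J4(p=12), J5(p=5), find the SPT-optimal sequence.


SPT: sort by shortest processing time
  J5: p=5
  J4: p=12
  J2: p=17
  J1: p=18
  J3: p=22
Order: J5 → J4 → J2 → J1 → J3


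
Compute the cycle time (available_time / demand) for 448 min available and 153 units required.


Cycle time = available time / demand
= 448 / 153
= 2.93 min/unit


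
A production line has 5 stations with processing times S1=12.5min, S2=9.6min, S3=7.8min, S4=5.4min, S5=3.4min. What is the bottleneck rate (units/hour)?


Bottleneck = longest station time
Station times: [12.5, 9.6, 7.8, 5.4, 3.4]
Max = 12.5 min
Rate = 60 / 12.5
= 4.80 units/hour (bottleneck: 12.5min)


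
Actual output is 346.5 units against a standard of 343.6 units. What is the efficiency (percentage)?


Efficiency = (actual / standard) × 100
= (346.5 / 343.6) × 100
= 100.8%


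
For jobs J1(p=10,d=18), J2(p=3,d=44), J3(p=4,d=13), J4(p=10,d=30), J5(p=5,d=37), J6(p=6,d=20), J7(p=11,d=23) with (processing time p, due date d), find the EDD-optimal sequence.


EDD: sort by earliest due date
  J3: d=13, p=4
  J1: d=18, p=10
  J6: d=20, p=6
  J7: d=23, p=11
  J4: d=30, p=10
  J5: d=37, p=5
  J2: d=44, p=3
Order: J3 → J1 → J6 → J7 → J4 → J5 → J2


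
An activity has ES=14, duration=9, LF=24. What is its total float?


EF = ES + duration = 14 + 9 = 23
LS = LF - duration = 24 - 9 = 15
Total Float = LF - EF = 24 - 23
(or LS - ES = 15 - 14)
= 1


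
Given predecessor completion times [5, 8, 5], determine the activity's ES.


ES = max of all predecessor completion times
Predecessors: [5, 8, 5]
ES = max(5, 8, 5)
= 8


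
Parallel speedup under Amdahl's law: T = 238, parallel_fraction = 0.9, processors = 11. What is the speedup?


Amdahl's law: T_p = T × ((1-p) + p/N)
= 238 × ((1-0.9) + 0.9/11)
= 238 × (0.10 + 0.0818)
= 238 × 0.1818
= 43.27
Speedup = 238/43.27
= 5.50×


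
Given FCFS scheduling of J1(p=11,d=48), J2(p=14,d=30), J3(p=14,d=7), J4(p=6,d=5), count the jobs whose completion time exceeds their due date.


Completion vs due date:
  J1: C=11, d=48 → on time
  J2: C=25, d=30 → on time
  J3: C=39, d=7 → TARDY
  J4: C=45, d=5 → TARDY
Tardy jobs: J3, J4
Count = 2


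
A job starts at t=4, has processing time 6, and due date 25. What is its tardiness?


Completion = start + processing = 4 + 6 = 10
Tardiness = max(0, C - d) = max(0, 10 - 25)
= max(0, -15)
= 0


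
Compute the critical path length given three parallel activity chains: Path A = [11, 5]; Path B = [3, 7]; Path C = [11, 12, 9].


Path A: 11 + 5 = 16
Path B: 3 + 7 = 10
Path C: 11 + 12 + 9 = 32
Critical path = longest = max(16, 10, 32)
= 32 (Path C)


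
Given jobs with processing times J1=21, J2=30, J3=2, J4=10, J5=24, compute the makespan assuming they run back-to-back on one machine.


Sequential makespan: sum all processing times
= 21 + 30 + 2 + 10 + 24
= 87 time units


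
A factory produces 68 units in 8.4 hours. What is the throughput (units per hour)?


Throughput = units / time
= 68 / 8.4
= 8.1 units/hour


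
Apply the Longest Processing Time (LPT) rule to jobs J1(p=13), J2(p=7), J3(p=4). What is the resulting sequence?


LPT: sort by longest processing time first
  J1: p=13
  J2: p=7
  J3: p=4
Order: J1 → J2 → J3


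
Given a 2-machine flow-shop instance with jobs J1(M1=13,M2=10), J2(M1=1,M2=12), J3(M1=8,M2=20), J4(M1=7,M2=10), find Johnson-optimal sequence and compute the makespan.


Johnson's rule:
Group 1 (M1≤M2, sort by M1): ['J2', 'J4', 'J3']
Group 2 (M1>M2, sort desc M2): ['J1']
Sequence: J2 → J4 → J3 → J1
Makespan calculation:
  J2: M1 done=1, M2 done=13
  J4: M1 done=8, M2 done=23
  J3: M1 done=16, M2 done=43
  J1: M1 done=29, M2 done=53
= Sequence: J2 → J4 → J3 → J1, Makespan: 53


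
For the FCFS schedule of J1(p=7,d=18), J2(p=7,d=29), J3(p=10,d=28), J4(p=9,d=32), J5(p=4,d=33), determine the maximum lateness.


Lateness per job (L = C - d):
  J1: C=7, d=18, L=-11
  J2: C=14, d=29, L=-15
  J3: C=24, d=28, L=-4
  J4: C=33, d=32, L=1
  J5: C=37, d=33, L=4
Lmax = max(-11, -15, -4, 1, 4)
= 4


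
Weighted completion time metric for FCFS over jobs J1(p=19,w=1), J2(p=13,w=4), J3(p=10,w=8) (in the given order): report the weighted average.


Completion times:
  J1: C=19, w×C=1×19=19
  J2: C=32, w×C=4×32=128
  J3: C=42, w×C=8×42=336
Sum w×C = 483
Sum w = 13
Weighted avg = 483/13
= 37.15


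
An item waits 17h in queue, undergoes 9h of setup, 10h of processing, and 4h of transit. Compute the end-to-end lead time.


Lead time = queue + setup + processing + transit
= 17 + 9 + 10 + 4
= 40 hours


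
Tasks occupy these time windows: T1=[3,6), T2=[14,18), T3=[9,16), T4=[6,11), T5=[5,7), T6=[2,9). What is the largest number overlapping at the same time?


Check each time point for overlaps:
  t=5: 3 tasks active (T1, T5, T6)
Max concurrent = 3


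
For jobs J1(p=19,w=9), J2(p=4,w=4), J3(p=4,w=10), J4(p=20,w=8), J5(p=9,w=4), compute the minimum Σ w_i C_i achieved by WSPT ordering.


WSPT order (by p/w): J3 → J2 → J1 → J5 → J4
  J3: C=4, w·C=10×4=40
  J2: C=8, w·C=4×8=32
  J1: C=27, w·C=9×27=243
  J5: C=36, w·C=4×36=144
  J4: C=56, w·C=8×56=448
Σ w·C = 907
= 907


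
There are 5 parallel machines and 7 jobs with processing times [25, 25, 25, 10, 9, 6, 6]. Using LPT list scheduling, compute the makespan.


Jobs (LPT sorted): [25, 25, 25, 10, 9, 6, 6]
Machines: 5
  J=25 → Machine 1 (load: 0+25=25)
  J=25 → Machine 2 (load: 0+25=25)
  J=25 → Machine 3 (load: 0+25=25)
  J=10 → Machine 4 (load: 0+10=10)
  J=9 → Machine 5 (load: 0+9=9)
  J=6 → Machine 5 (load: 9+6=15)
  J=6 → Machine 4 (load: 10+6=16)
Machine loads: [25, 25, 25, 16, 15]
Makespan = max = 25 time units


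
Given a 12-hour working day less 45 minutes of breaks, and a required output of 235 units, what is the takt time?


Available = 12×60 - 45 = 675 min
Takt time = 675 / 235
= 2.87 min/unit


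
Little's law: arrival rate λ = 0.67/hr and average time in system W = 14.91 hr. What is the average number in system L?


Little's law: L = λ × W
= 0.67 × 14.91
= 9.99


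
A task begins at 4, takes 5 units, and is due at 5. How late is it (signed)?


Completion = 4 + 5 = 9
Lateness = C - d = 9 - 5
= 4


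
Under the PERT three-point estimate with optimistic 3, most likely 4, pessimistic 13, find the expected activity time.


te = (o + 4m + p) / 6
= (3 + 4×4 + 13) / 6
= (3 + 16 + 13) / 6
= 32 / 6
= 5.33


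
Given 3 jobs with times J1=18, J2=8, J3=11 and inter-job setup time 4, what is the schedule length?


Makespan = Σ processing + (n-1) × setup
= (18 + 8 + 11) + (3-1)×4
= 37 + 8
= 45 time units


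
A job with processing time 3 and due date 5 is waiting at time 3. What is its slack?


Slack = due - current_time - processing
= 5 - 3 - 3
= -1


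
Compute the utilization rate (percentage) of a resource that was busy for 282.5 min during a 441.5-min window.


Utilization = busy / total × 100
= 282.5 / 441.5 × 100
= 64.0%


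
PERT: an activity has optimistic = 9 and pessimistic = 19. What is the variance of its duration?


σ² = ((p - o) / 6)² = (p - o)² / 36
= (19 - 9)² / 36
= 10² / 36
= 100 / 36
= 2.7778


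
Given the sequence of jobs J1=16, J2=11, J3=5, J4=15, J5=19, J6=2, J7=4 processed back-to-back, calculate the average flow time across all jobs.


Completion times:
  J1: completes at 16
  J2: completes at 27
  J3: completes at 32
  J4: completes at 47
  J5: completes at 66
  J6: completes at 68
  J7: completes at 72
Sum = 328
Average = 328/7
= 46.86


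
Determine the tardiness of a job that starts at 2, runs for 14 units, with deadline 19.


Completion = start + processing = 2 + 14 = 16
Tardiness = max(0, C - d) = max(0, 16 - 19)
= max(0, -3)
= 0


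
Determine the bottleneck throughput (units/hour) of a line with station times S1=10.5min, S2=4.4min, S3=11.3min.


Bottleneck = longest station time
Station times: [10.5, 4.4, 11.3]
Max = 11.3 min
Rate = 60 / 11.3
= 5.31 units/hour (bottleneck: 11.3min)


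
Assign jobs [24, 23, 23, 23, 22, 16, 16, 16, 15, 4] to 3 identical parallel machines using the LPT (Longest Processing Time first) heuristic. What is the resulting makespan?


Jobs (LPT sorted): [24, 23, 23, 23, 22, 16, 16, 16, 15, 4]
Machines: 3
  J=24 → Machine 1 (load: 0+24=24)
  J=23 → Machine 2 (load: 0+23=23)
  J=23 → Machine 3 (load: 0+23=23)
  J=23 → Machine 2 (load: 23+23=46)
  J=22 → Machine 3 (load: 23+22=45)
  J=16 → Machine 1 (load: 24+16=40)
  J=16 → Machine 1 (load: 40+16=56)
  J=16 → Machine 3 (load: 45+16=61)
  J=15 → Machine 2 (load: 46+15=61)
  J=4 → Machine 1 (load: 56+4=60)
Machine loads: [60, 61, 61]
Makespan = max = 61 time units


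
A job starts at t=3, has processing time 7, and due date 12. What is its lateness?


Completion = 3 + 7 = 10
Lateness = C - d = 10 - 12
= -2


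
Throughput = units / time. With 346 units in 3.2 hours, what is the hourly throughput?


Throughput = units / time
= 346 / 3.2
= 108.1 units/hour


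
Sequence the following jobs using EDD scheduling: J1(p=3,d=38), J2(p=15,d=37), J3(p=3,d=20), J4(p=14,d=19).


EDD: sort by earliest due date
  J4: d=19, p=14
  J3: d=20, p=3
  J2: d=37, p=15
  J1: d=38, p=3
Order: J4 → J3 → J2 → J1


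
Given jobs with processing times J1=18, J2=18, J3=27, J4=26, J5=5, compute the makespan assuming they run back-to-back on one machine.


Sequential makespan: sum all processing times
= 18 + 18 + 27 + 26 + 5
= 94 time units


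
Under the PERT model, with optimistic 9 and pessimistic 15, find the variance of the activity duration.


σ² = ((p - o) / 6)² = (p - o)² / 36
= (15 - 9)² / 36
= 6² / 36
= 36 / 36
= 1.0000


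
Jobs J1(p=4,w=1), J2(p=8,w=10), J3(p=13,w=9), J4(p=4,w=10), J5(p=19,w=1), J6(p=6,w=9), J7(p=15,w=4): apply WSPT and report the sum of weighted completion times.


WSPT order (by p/w): J4 → J6 → J2 → J3 → J7 → J1 → J5
  J4: C=4, w·C=10×4=40
  J6: C=10, w·C=9×10=90
  J2: C=18, w·C=10×18=180
  J3: C=31, w·C=9×31=279
  J7: C=46, w·C=4×46=184
  J1: C=50, w·C=1×50=50
  J5: C=69, w·C=1×69=69
Σ w·C = 892
= 892


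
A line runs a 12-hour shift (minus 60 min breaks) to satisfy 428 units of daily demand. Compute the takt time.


Available = 12×60 - 60 = 660 min
Takt time = 660 / 428
= 1.54 min/unit


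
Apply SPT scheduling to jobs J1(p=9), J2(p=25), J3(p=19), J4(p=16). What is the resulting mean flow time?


SPT order: J1 → J4 → J3 → J2
Completion times:
  J1: C=9
  J4: C=25
  J3: C=44
  J2: C=69
Sum = 147, n = 4
Mean flow = 147/4
= 36.75


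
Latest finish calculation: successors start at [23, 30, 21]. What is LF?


LF = min of all successor start times
Successors start at: [23, 30, 21]
LF = min(23, 30, 21)
= 21


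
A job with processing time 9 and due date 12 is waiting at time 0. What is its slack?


Slack = due - current_time - processing
= 12 - 0 - 9
= 3


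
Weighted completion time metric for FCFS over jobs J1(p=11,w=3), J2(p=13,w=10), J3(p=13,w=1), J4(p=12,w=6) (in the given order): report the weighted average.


Completion times:
  J1: C=11, w×C=3×11=33
  J2: C=24, w×C=10×24=240
  J3: C=37, w×C=1×37=37
  J4: C=49, w×C=6×49=294
Sum w×C = 604
Sum w = 20
Weighted avg = 604/20
= 30.20


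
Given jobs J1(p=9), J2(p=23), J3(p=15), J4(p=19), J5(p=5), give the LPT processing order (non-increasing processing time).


LPT: sort by longest processing time first
  J2: p=23
  J4: p=19
  J3: p=15
  J1: p=9
  J5: p=5
Order: J2 → J4 → J3 → J1 → J5


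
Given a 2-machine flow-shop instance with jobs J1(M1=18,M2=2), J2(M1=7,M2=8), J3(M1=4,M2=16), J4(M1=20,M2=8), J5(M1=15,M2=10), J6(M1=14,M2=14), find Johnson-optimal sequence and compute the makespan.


Johnson's rule:
Group 1 (M1≤M2, sort by M1): ['J3', 'J2', 'J6']
Group 2 (M1>M2, sort desc M2): ['J5', 'J4', 'J1']
Sequence: J3 → J2 → J6 → J5 → J4 → J1
Makespan calculation:
  J3: M1 done=4, M2 done=20
  J2: M1 done=11, M2 done=28
  J6: M1 done=25, M2 done=42
  J5: M1 done=40, M2 done=52
  J4: M1 done=60, M2 done=68
  J1: M1 done=78, M2 done=80
= Sequence: J3 → J2 → J6 → J5 → J4 → J1, Makespan: 80


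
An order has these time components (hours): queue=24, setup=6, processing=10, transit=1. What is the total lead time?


Lead time = queue + setup + processing + transit
= 24 + 6 + 10 + 1
= 41 hours


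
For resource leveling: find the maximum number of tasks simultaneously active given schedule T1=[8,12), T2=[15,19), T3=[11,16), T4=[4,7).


Check each time point for overlaps:
  t=11: 2 tasks active (T1, T3)
Max concurrent = 2


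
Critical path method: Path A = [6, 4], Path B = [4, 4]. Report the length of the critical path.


Path A: 6 + 4 = 10
Path B: 4 + 4 = 8
Critical path = longest = max(10, 8)
= 10 (Path A)


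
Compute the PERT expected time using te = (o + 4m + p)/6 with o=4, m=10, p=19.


te = (o + 4m + p) / 6
= (4 + 4×10 + 19) / 6
= (4 + 40 + 19) / 6
= 63 / 6
= 10.50


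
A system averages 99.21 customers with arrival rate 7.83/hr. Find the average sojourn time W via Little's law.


Little's law: L = λW → W = L / λ
= 99.21 / 7.83
= 12.67 hours


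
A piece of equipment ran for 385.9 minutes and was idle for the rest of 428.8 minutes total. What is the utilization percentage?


Utilization = busy / total × 100
= 385.9 / 428.8 × 100
= 90.0%


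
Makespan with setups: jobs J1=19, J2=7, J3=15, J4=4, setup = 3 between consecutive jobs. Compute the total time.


Makespan = Σ processing + (n-1) × setup
= (19 + 7 + 15 + 4) + (4-1)×3
= 45 + 9
= 54 time units


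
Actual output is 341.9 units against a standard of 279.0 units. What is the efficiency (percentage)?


Efficiency = (actual / standard) × 100
= (341.9 / 279.0) × 100
= 122.5%


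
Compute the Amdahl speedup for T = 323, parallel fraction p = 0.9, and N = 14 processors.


Amdahl's law: T_p = T × ((1-p) + p/N)
= 323 × ((1-0.9) + 0.9/14)
= 323 × (0.10 + 0.0643)
= 323 × 0.1643
= 53.06
Speedup = 323/53.06
= 6.09×


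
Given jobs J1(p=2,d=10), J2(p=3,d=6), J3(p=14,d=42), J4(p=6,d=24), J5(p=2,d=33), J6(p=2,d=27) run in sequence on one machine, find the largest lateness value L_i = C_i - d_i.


Lateness per job (L = C - d):
  J1: C=2, d=10, L=-8
  J2: C=5, d=6, L=-1
  J3: C=19, d=42, L=-23
  J4: C=25, d=24, L=1
  J5: C=27, d=33, L=-6
  J6: C=29, d=27, L=2
Lmax = max(-8, -1, -23, 1, -6, 2)
= 2


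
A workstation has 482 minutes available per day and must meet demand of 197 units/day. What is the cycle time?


Cycle time = available time / demand
= 482 / 197
= 2.45 min/unit


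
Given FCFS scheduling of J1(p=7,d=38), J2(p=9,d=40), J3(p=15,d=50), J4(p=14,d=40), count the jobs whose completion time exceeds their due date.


Completion vs due date:
  J1: C=7, d=38 → on time
  J2: C=16, d=40 → on time
  J3: C=31, d=50 → on time
  J4: C=45, d=40 → TARDY
Tardy jobs: J4
Count = 1


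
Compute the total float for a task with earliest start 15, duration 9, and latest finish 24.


EF = ES + duration = 15 + 9 = 24
LS = LF - duration = 24 - 9 = 15
Total Float = LF - EF = 24 - 24
(or LS - ES = 15 - 15)
= 0


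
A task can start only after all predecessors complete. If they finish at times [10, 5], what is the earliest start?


ES = max of all predecessor completion times
Predecessors: [10, 5]
ES = max(10, 5)
= 10


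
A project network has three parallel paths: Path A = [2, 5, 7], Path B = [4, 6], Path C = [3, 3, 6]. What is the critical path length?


Path A: 2 + 5 + 7 = 14
Path B: 4 + 6 = 10
Path C: 3 + 3 + 6 = 12
Critical path = longest = max(14, 10, 12)
= 14 (Path A)


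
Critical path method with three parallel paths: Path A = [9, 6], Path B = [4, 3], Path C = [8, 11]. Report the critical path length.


Path A: 9 + 6 = 15
Path B: 4 + 3 = 7
Path C: 8 + 11 = 19
Critical path = longest = max(15, 7, 19)
= 19 (Path C)


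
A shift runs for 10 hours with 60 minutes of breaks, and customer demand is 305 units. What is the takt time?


Available = 10×60 - 60 = 540 min
Takt time = 540 / 305
= 1.77 min/unit


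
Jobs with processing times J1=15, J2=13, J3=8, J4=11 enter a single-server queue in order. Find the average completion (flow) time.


Completion times:
  J1: completes at 15
  J2: completes at 28
  J3: completes at 36
  J4: completes at 47
Sum = 126
Average = 126/4
= 31.50


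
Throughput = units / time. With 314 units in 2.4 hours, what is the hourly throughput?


Throughput = units / time
= 314 / 2.4
= 130.8 units/hour


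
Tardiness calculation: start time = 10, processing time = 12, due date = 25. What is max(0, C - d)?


Completion = start + processing = 10 + 12 = 22
Tardiness = max(0, C - d) = max(0, 22 - 25)
= max(0, -3)
= 0


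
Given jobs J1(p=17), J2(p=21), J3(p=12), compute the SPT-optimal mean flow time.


SPT order: J3 → J1 → J2
Completion times:
  J3: C=12
  J1: C=29
  J2: C=50
Sum = 91, n = 3
Mean flow = 91/3
= 30.33


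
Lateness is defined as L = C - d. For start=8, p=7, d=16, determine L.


Completion = 8 + 7 = 15
Lateness = C - d = 15 - 16
= -1


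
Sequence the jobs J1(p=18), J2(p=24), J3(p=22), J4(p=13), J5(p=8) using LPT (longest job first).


LPT: sort by longest processing time first
  J2: p=24
  J3: p=22
  J1: p=18
  J4: p=13
  J5: p=8
Order: J2 → J3 → J1 → J4 → J5


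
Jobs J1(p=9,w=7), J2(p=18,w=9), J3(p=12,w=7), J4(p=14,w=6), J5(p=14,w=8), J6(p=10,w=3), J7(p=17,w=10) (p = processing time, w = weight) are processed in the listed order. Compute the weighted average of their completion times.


Completion times:
  J1: C=9, w×C=7×9=63
  J2: C=27, w×C=9×27=243
  J3: C=39, w×C=7×39=273
  J4: C=53, w×C=6×53=318
  J5: C=67, w×C=8×67=536
  J6: C=77, w×C=3×77=231
  J7: C=94, w×C=10×94=940
Sum w×C = 2604
Sum w = 50
Weighted avg = 2604/50
= 52.08


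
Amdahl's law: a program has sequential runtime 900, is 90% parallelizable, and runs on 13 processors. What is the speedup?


Amdahl's law: T_p = T × ((1-p) + p/N)
= 900 × ((1-0.9) + 0.9/13)
= 900 × (0.10 + 0.0692)
= 900 × 0.1692
= 152.31
Speedup = 900/152.31
= 5.91×


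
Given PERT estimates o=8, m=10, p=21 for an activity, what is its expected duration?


te = (o + 4m + p) / 6
= (8 + 4×10 + 21) / 6
= (8 + 40 + 21) / 6
= 69 / 6
= 11.50


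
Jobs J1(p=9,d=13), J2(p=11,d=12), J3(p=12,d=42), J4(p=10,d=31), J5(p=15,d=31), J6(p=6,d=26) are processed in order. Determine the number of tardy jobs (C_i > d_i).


Completion vs due date:
  J1: C=9, d=13 → on time
  J2: C=20, d=12 → TARDY
  J3: C=32, d=42 → on time
  J4: C=42, d=31 → TARDY
  J5: C=57, d=31 → TARDY
  J6: C=63, d=26 → TARDY
Tardy jobs: J2, J4, J5, J6
Count = 4


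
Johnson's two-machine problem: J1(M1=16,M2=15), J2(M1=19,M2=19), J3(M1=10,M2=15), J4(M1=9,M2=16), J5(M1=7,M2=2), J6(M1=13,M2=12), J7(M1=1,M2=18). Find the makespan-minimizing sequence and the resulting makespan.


Johnson's rule:
Group 1 (M1≤M2, sort by M1): ['J7', 'J4', 'J3', 'J2']
Group 2 (M1>M2, sort desc M2): ['J1', 'J6', 'J5']
Sequence: J7 → J4 → J3 → J2 → J1 → J6 → J5
Makespan calculation:
  J7: M1 done=1, M2 done=19
  J4: M1 done=10, M2 done=35
  J3: M1 done=20, M2 done=50
  J2: M1 done=39, M2 done=69
  J1: M1 done=55, M2 done=84
  J6: M1 done=68, M2 done=96
  J5: M1 done=75, M2 done=98
= Sequence: J7 → J4 → J3 → J2 → J1 → J6 → J5, Makespan: 98


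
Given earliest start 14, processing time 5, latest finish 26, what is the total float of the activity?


EF = ES + duration = 14 + 5 = 19
LS = LF - duration = 26 - 5 = 21
Total Float = LF - EF = 26 - 19
(or LS - ES = 21 - 14)
= 7


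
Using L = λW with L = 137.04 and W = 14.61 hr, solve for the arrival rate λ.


Little's law: L = λW → λ = L / W
= 137.04 / 14.61
= 9.38 per hour


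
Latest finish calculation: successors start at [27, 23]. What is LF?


LF = min of all successor start times
Successors start at: [27, 23]
LF = min(27, 23)
= 23


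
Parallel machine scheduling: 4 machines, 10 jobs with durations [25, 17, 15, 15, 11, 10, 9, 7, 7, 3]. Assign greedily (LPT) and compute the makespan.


Jobs (LPT sorted): [25, 17, 15, 15, 11, 10, 9, 7, 7, 3]
Machines: 4
  J=25 → Machine 1 (load: 0+25=25)
  J=17 → Machine 2 (load: 0+17=17)
  J=15 → Machine 3 (load: 0+15=15)
  J=15 → Machine 4 (load: 0+15=15)
  J=11 → Machine 3 (load: 15+11=26)
  J=10 → Machine 4 (load: 15+10=25)
  J=9 → Machine 2 (load: 17+9=26)
  J=7 → Machine 1 (load: 25+7=32)
  J=7 → Machine 4 (load: 25+7=32)
  J=3 → Machine 2 (load: 26+3=29)
Machine loads: [32, 29, 26, 32]
Makespan = max = 32 time units


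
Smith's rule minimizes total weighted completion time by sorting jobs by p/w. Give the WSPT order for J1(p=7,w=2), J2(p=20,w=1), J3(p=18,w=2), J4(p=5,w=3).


WSPT (Smith's rule): sort by p/w ascending
  J4: p/w = 5/3 = 1.667
  J1: p/w = 7/2 = 3.500
  J3: p/w = 18/2 = 9.000
  J2: p/w = 20/1 = 20.000
Order: J4 → J1 → J3 → J2


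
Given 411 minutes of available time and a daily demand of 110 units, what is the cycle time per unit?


Cycle time = available time / demand
= 411 / 110
= 3.74 min/unit


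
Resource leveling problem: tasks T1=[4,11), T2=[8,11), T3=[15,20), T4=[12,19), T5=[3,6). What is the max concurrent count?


Check each time point for overlaps:
  t=4: 2 tasks active (T1, T5)
Max concurrent = 2


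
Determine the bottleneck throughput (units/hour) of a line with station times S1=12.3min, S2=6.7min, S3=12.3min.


Bottleneck = longest station time
Station times: [12.3, 6.7, 12.3]
Max = 12.3 min
Rate = 60 / 12.3
= 4.88 units/hour (bottleneck: 12.3min)


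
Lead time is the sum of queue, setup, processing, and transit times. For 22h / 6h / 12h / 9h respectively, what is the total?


Lead time = queue + setup + processing + transit
= 22 + 6 + 12 + 9
= 49 hours


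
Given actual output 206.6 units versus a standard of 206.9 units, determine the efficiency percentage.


Efficiency = (actual / standard) × 100
= (206.6 / 206.9) × 100
= 99.9%


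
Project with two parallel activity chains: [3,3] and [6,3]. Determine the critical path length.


Path A: 3 + 3 = 6
Path B: 6 + 3 = 9
Critical path = longest = max(6, 9)
= 9 (Path B)


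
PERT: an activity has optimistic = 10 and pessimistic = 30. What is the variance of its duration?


σ² = ((p - o) / 6)² = (p - o)² / 36
= (30 - 10)² / 36
= 20² / 36
= 400 / 36
= 11.1111


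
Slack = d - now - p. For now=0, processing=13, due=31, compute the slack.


Slack = due - current_time - processing
= 31 - 0 - 13
= 18


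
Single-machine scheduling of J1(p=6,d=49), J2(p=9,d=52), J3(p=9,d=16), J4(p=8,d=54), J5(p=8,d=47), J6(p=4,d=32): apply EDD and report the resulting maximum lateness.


EDD order: J3 → J6 → J5 → J1 → J2 → J4
Completion and lateness:
  J3: C=9, d=16, L=9-16=-7
  J6: C=13, d=32, L=13-32=-19
  J5: C=21, d=47, L=21-47=-26
  J1: C=27, d=49, L=27-49=-22
  J2: C=36, d=52, L=36-52=-16
  J4: C=44, d=54, L=44-54=-10
Lmax = max(-7, -19, -26, -22, -16, -10)
= -7


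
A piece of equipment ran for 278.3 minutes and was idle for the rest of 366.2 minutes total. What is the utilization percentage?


Utilization = busy / total × 100
= 278.3 / 366.2 × 100
= 76.0%


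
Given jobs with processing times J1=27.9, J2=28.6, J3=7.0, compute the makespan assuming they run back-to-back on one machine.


Sequential makespan: sum all processing times
= 27.9 + 28.6 + 7.0
= 63.5 time units


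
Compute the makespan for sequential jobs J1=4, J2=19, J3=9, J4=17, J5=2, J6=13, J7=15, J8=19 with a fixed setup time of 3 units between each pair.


Makespan = Σ processing + (n-1) × setup
= (4 + 19 + 9 + 17 + 2 + 13 + 15 + 19) + (8-1)×3
= 98 + 21
= 119 time units


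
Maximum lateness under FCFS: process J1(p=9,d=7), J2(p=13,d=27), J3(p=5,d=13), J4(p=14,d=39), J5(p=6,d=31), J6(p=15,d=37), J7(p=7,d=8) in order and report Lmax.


Lateness per job (L = C - d):
  J1: C=9, d=7, L=2
  J2: C=22, d=27, L=-5
  J3: C=27, d=13, L=14
  J4: C=41, d=39, L=2
  J5: C=47, d=31, L=16
  J6: C=62, d=37, L=25
  J7: C=69, d=8, L=61
Lmax = max(2, -5, 14, 2, 16, 25, 61)
= 61


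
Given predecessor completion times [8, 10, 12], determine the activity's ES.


ES = max of all predecessor completion times
Predecessors: [8, 10, 12]
ES = max(8, 10, 12)
= 12


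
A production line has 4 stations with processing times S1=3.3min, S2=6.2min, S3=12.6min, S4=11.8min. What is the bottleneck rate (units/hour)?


Bottleneck = longest station time
Station times: [3.3, 6.2, 12.6, 11.8]
Max = 12.6 min
Rate = 60 / 12.6
= 4.76 units/hour (bottleneck: 12.6min)


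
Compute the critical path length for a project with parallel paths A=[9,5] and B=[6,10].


Path A: 9 + 5 = 14
Path B: 6 + 10 = 16
Critical path = longest = max(14, 16)
= 16 (Path B)


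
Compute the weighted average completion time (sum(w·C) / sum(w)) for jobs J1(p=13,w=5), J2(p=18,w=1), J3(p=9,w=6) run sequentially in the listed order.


Completion times:
  J1: C=13, w×C=5×13=65
  J2: C=31, w×C=1×31=31
  J3: C=40, w×C=6×40=240
Sum w×C = 336
Sum w = 12
Weighted avg = 336/12
= 28.00


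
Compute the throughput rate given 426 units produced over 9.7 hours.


Throughput = units / time
= 426 / 9.7
= 43.9 units/hour


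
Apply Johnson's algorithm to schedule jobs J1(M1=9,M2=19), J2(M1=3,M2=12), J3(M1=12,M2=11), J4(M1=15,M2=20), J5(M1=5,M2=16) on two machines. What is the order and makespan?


Johnson's rule:
Group 1 (M1≤M2, sort by M1): ['J2', 'J5', 'J1', 'J4']
Group 2 (M1>M2, sort desc M2): ['J3']
Sequence: J2 → J5 → J1 → J4 → J3
Makespan calculation:
  J2: M1 done=3, M2 done=15
  J5: M1 done=8, M2 done=31
  J1: M1 done=17, M2 done=50
  J4: M1 done=32, M2 done=70
  J3: M1 done=44, M2 done=81
= Sequence: J2 → J5 → J1 → J4 → J3, Makespan: 81


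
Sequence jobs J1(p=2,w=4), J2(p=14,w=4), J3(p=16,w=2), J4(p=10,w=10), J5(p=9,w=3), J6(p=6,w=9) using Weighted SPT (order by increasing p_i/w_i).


WSPT (Smith's rule): sort by p/w ascending
  J1: p/w = 2/4 = 0.500
  J6: p/w = 6/9 = 0.667
  J4: p/w = 10/10 = 1.000
  J5: p/w = 9/3 = 3.000
  J2: p/w = 14/4 = 3.500
  J3: p/w = 16/2 = 8.000
Order: J1 → J6 → J4 → J5 → J2 → J3


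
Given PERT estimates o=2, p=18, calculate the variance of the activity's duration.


σ² = ((p - o) / 6)² = (p - o)² / 36
= (18 - 2)² / 36
= 16² / 36
= 256 / 36
= 7.1111


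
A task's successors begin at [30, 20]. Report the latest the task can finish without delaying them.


LF = min of all successor start times
Successors start at: [30, 20]
LF = min(30, 20)
= 20


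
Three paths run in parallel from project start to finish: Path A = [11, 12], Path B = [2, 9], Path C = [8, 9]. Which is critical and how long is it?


Path A: 11 + 12 = 23
Path B: 2 + 9 = 11
Path C: 8 + 9 = 17
Critical path = longest = max(23, 11, 17)
= 23 (Path A)


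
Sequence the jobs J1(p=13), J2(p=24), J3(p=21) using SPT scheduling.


SPT: sort by shortest processing time
  J1: p=13
  J3: p=21
  J2: p=24
Order: J1 → J3 → J2


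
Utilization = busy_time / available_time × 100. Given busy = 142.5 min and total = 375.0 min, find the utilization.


Utilization = busy / total × 100
= 142.5 / 375.0 × 100
= 38.0%


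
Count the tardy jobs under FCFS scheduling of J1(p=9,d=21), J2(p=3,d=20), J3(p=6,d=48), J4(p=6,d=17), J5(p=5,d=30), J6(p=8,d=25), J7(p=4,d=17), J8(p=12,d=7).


Completion vs due date:
  J1: C=9, d=21 → on time
  J2: C=12, d=20 → on time
  J3: C=18, d=48 → on time
  J4: C=24, d=17 → TARDY
  J5: C=29, d=30 → on time
  J6: C=37, d=25 → TARDY
  J7: C=41, d=17 → TARDY
  J8: C=53, d=7 → TARDY
Tardy jobs: J4, J6, J7, J8
Count = 4


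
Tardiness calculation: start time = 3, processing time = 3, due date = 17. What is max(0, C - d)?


Completion = start + processing = 3 + 3 = 6
Tardiness = max(0, C - d) = max(0, 6 - 17)
= max(0, -11)
= 0


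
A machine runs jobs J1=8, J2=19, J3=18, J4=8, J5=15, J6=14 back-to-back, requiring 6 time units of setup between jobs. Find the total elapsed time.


Makespan = Σ processing + (n-1) × setup
= (8 + 19 + 18 + 8 + 15 + 14) + (6-1)×6
= 82 + 30
= 112 time units


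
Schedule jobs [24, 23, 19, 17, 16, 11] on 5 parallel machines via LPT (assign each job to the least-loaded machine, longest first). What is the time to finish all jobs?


Jobs (LPT sorted): [24, 23, 19, 17, 16, 11]
Machines: 5
  J=24 → Machine 1 (load: 0+24=24)
  J=23 → Machine 2 (load: 0+23=23)
  J=19 → Machine 3 (load: 0+19=19)
  J=17 → Machine 4 (load: 0+17=17)
  J=16 → Machine 5 (load: 0+16=16)
  J=11 → Machine 5 (load: 16+11=27)
Machine loads: [24, 23, 19, 17, 27]
Makespan = max = 27 time units


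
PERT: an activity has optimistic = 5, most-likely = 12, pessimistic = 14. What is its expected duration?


te = (o + 4m + p) / 6
= (5 + 4×12 + 14) / 6
= (5 + 48 + 14) / 6
= 67 / 6
= 11.17


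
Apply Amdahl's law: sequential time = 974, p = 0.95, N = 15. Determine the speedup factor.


Amdahl's law: T_p = T × ((1-p) + p/N)
= 974 × ((1-0.95) + 0.95/15)
= 974 × (0.05 + 0.0633)
= 974 × 0.1133
= 110.39
Speedup = 974/110.39
= 8.82×


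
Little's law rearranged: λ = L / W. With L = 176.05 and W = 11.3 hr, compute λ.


Little's law: L = λW → λ = L / W
= 176.05 / 11.3
= 15.58 per hour


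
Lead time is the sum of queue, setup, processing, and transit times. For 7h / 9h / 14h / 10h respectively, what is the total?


Lead time = queue + setup + processing + transit
= 7 + 9 + 14 + 10
= 40 hours


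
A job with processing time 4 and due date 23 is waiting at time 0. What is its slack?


Slack = due - current_time - processing
= 23 - 0 - 4
= 19


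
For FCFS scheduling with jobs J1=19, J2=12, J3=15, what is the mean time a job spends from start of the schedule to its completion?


Completion times:
  J1: completes at 19
  J2: completes at 31
  J3: completes at 46
Sum = 96
Average = 96/3
= 32.00


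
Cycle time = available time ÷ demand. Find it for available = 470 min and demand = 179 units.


Cycle time = available time / demand
= 470 / 179
= 2.63 min/unit


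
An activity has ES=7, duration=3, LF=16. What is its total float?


EF = ES + duration = 7 + 3 = 10
LS = LF - duration = 16 - 3 = 13
Total Float = LF - EF = 16 - 10
(or LS - ES = 13 - 7)
= 6


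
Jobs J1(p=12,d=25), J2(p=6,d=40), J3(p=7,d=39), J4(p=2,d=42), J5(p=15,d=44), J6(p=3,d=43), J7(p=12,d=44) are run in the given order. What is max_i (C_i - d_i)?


Lateness per job (L = C - d):
  J1: C=12, d=25, L=-13
  J2: C=18, d=40, L=-22
  J3: C=25, d=39, L=-14
  J4: C=27, d=42, L=-15
  J5: C=42, d=44, L=-2
  J6: C=45, d=43, L=2
  J7: C=57, d=44, L=13
Lmax = max(-13, -22, -14, -15, -2, 2, 13)
= 13


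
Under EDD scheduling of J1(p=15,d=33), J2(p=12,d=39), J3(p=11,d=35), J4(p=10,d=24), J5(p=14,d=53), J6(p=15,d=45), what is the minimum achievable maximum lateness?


EDD order: J4 → J1 → J3 → J2 → J6 → J5
Completion and lateness:
  J4: C=10, d=24, L=10-24=-14
  J1: C=25, d=33, L=25-33=-8
  J3: C=36, d=35, L=36-35=1
  J2: C=48, d=39, L=48-39=9
  J6: C=63, d=45, L=63-45=18
  J5: C=77, d=53, L=77-53=24
Lmax = max(-14, -8, 1, 9, 18, 24)
= 24


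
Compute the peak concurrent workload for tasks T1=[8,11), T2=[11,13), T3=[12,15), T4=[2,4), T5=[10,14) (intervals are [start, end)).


Check each time point for overlaps:
  t=12: 3 tasks active (T2, T3, T5)
Max concurrent = 3


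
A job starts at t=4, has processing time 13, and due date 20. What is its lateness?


Completion = 4 + 13 = 17
Lateness = C - d = 17 - 20
= -3


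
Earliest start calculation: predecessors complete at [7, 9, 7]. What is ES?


ES = max of all predecessor completion times
Predecessors: [7, 9, 7]
ES = max(7, 9, 7)
= 9


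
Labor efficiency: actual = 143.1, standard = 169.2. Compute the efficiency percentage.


Efficiency = (actual / standard) × 100
= (143.1 / 169.2) × 100
= 84.6%


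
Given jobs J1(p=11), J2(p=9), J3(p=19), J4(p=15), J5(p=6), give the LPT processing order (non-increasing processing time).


LPT: sort by longest processing time first
  J3: p=19
  J4: p=15
  J1: p=11
  J2: p=9
  J5: p=6
Order: J3 → J4 → J1 → J2 → J5


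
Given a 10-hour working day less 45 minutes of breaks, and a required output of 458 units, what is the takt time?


Available = 10×60 - 45 = 555 min
Takt time = 555 / 458
= 1.21 min/unit


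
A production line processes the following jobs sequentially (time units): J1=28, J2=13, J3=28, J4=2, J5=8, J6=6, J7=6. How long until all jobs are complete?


Sequential makespan: sum all processing times
= 28 + 13 + 28 + 2 + 8 + 6 + 6
= 91 time units


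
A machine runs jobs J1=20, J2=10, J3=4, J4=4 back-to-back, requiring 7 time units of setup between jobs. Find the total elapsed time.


Makespan = Σ processing + (n-1) × setup
= (20 + 10 + 4 + 4) + (4-1)×7
= 38 + 21
= 59 time units


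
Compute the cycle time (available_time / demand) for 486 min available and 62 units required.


Cycle time = available time / demand
= 486 / 62
= 7.84 min/unit


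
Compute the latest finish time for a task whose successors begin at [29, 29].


LF = min of all successor start times
Successors start at: [29, 29]
LF = min(29, 29)
= 29


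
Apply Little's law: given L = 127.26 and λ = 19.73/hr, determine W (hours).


Little's law: L = λW → W = L / λ
= 127.26 / 19.73
= 6.45 hours


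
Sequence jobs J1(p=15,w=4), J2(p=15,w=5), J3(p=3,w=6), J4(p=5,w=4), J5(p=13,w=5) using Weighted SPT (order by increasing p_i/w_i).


WSPT (Smith's rule): sort by p/w ascending
  J3: p/w = 3/6 = 0.500
  J4: p/w = 5/4 = 1.250
  J5: p/w = 13/5 = 2.600
  J2: p/w = 15/5 = 3.000
  J1: p/w = 15/4 = 3.750
Order: J3 → J4 → J5 → J2 → J1


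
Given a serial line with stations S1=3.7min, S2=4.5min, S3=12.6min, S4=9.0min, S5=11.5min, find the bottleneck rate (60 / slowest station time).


Bottleneck = longest station time
Station times: [3.7, 4.5, 12.6, 9.0, 11.5]
Max = 12.6 min
Rate = 60 / 12.6
= 4.76 units/hour (bottleneck: 12.6min)


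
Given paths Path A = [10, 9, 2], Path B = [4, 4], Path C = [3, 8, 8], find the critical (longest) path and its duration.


Path A: 10 + 9 + 2 = 21
Path B: 4 + 4 = 8
Path C: 3 + 8 + 8 = 19
Critical path = longest = max(21, 8, 19)
= 21 (Path A)


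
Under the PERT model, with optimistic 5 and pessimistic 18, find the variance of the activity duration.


σ² = ((p - o) / 6)² = (p - o)² / 36
= (18 - 5)² / 36
= 13² / 36
= 169 / 36
= 4.6944


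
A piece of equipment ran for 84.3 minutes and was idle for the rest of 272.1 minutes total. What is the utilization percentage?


Utilization = busy / total × 100
= 84.3 / 272.1 × 100
= 31.0%


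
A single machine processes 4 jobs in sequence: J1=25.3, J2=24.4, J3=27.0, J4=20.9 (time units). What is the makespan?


Sequential makespan: sum all processing times
= 25.3 + 24.4 + 27.0 + 20.9
= 97.6 time units


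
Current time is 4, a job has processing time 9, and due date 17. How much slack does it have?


Slack = due - current_time - processing
= 17 - 4 - 9
= 4


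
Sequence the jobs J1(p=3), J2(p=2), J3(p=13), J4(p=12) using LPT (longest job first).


LPT: sort by longest processing time first
  J3: p=13
  J4: p=12
  J1: p=3
  J2: p=2
Order: J3 → J4 → J1 → J2


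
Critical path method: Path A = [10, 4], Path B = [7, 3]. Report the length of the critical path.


Path A: 10 + 4 = 14
Path B: 7 + 3 = 10
Critical path = longest = max(14, 10)
= 14 (Path A)


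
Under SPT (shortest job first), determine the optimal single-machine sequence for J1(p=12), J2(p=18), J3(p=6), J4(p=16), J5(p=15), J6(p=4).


SPT: sort by shortest processing time
  J6: p=4
  J3: p=6
  J1: p=12
  J5: p=15
  J4: p=16
  J2: p=18
Order: J6 → J3 → J1 → J5 → J4 → J2


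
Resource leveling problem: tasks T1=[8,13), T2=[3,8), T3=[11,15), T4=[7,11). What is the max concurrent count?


Check each time point for overlaps:
  t=7: 2 tasks active (T2, T4)
Max concurrent = 2


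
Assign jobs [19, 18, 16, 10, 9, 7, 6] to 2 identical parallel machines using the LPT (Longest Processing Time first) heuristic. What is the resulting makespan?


Jobs (LPT sorted): [19, 18, 16, 10, 9, 7, 6]
Machines: 2
  J=19 → Machine 1 (load: 0+19=19)
  J=18 → Machine 2 (load: 0+18=18)
  J=16 → Machine 2 (load: 18+16=34)
  J=10 → Machine 1 (load: 19+10=29)
  J=9 → Machine 1 (load: 29+9=38)
  J=7 → Machine 2 (load: 34+7=41)
  J=6 → Machine 1 (load: 38+6=44)
Machine loads: [44, 41]
Makespan = max = 44 time units


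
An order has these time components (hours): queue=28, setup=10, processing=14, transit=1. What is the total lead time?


Lead time = queue + setup + processing + transit
= 28 + 10 + 14 + 1
= 53 hours


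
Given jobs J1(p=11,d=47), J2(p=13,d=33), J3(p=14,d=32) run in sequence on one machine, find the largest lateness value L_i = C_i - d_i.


Lateness per job (L = C - d):
  J1: C=11, d=47, L=-36
  J2: C=24, d=33, L=-9
  J3: C=38, d=32, L=6
Lmax = max(-36, -9, 6)
= 6


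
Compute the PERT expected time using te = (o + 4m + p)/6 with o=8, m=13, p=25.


te = (o + 4m + p) / 6
= (8 + 4×13 + 25) / 6
= (8 + 52 + 25) / 6
= 85 / 6
= 14.17


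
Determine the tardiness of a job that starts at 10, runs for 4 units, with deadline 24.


Completion = start + processing = 10 + 4 = 14
Tardiness = max(0, C - d) = max(0, 14 - 24)
= max(0, -10)
= 0
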